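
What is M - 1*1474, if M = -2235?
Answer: -3709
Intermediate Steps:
M - 1*1474 = -2235 - 1*1474 = -2235 - 1474 = -3709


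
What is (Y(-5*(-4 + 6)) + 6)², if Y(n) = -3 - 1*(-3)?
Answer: 36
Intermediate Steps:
Y(n) = 0 (Y(n) = -3 + 3 = 0)
(Y(-5*(-4 + 6)) + 6)² = (0 + 6)² = 6² = 36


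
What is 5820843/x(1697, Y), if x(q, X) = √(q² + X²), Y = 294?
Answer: 5820843*√2966245/2966245 ≈ 3379.7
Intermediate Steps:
x(q, X) = √(X² + q²)
5820843/x(1697, Y) = 5820843/(√(294² + 1697²)) = 5820843/(√(86436 + 2879809)) = 5820843/(√2966245) = 5820843*(√2966245/2966245) = 5820843*√2966245/2966245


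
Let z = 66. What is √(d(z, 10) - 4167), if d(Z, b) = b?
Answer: I*√4157 ≈ 64.475*I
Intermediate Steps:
√(d(z, 10) - 4167) = √(10 - 4167) = √(-4157) = I*√4157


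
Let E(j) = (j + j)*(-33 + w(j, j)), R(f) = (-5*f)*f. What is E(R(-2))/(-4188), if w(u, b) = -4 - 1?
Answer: -380/1047 ≈ -0.36294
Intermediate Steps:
w(u, b) = -5
R(f) = -5*f**2
E(j) = -76*j (E(j) = (j + j)*(-33 - 5) = (2*j)*(-38) = -76*j)
E(R(-2))/(-4188) = -(-380)*(-2)**2/(-4188) = -(-380)*4*(-1/4188) = -76*(-20)*(-1/4188) = 1520*(-1/4188) = -380/1047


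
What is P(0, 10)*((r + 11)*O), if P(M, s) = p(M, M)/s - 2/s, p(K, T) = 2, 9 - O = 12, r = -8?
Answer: 0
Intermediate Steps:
O = -3 (O = 9 - 1*12 = 9 - 12 = -3)
P(M, s) = 0 (P(M, s) = 2/s - 2/s = 0)
P(0, 10)*((r + 11)*O) = 0*((-8 + 11)*(-3)) = 0*(3*(-3)) = 0*(-9) = 0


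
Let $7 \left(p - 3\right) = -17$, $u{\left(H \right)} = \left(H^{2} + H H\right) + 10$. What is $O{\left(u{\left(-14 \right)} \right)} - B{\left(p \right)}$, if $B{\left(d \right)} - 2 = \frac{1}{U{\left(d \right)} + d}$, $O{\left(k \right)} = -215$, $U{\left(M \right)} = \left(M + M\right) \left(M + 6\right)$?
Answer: $- \frac{85981}{396} \approx -217.12$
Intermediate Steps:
$u{\left(H \right)} = 10 + 2 H^{2}$ ($u{\left(H \right)} = \left(H^{2} + H^{2}\right) + 10 = 2 H^{2} + 10 = 10 + 2 H^{2}$)
$U{\left(M \right)} = 2 M \left(6 + M\right)$
$p = \frac{4}{7}$ ($p = 3 + \frac{1}{7} \left(-17\right) = 3 - \frac{17}{7} = \frac{4}{7} \approx 0.57143$)
$B{\left(d \right)} = 2 + \frac{1}{d + 2 d \left(6 + d\right)}$ ($B{\left(d \right)} = 2 + \frac{1}{2 d \left(6 + d\right) + d} = 2 + \frac{1}{d + 2 d \left(6 + d\right)}$)
$O{\left(u{\left(-14 \right)} \right)} - B{\left(p \right)} = -215 - \frac{1 + 4 \left(\frac{4}{7}\right)^{2} + 26 \cdot \frac{4}{7}}{\frac{4}{7} \left(13 + 2 \cdot \frac{4}{7}\right)} = -215 - \frac{7 \left(1 + 4 \cdot \frac{16}{49} + \frac{104}{7}\right)}{4 \left(13 + \frac{8}{7}\right)} = -215 - \frac{7 \left(1 + \frac{64}{49} + \frac{104}{7}\right)}{4 \cdot \frac{99}{7}} = -215 - \frac{7}{4} \cdot \frac{7}{99} \cdot \frac{841}{49} = -215 - \frac{841}{396} = - \frac{85981}{396}$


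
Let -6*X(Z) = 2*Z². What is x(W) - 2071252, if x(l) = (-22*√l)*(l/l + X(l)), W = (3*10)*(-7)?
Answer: -2071252 + 323378*I*√210 ≈ -2.0713e+6 + 4.6862e+6*I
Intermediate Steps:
W = -210 (W = 30*(-7) = -210)
X(Z) = -Z²/3
x(l) = -22*√l*(1 - l²/3) (x(l) = (-22*√l)*(l/l - l²/3) = (-22*√l)*(1 - l²/3) = -22*√l*(1 - l²/3))
x(W) - 2071252 = 22*√(-210)*(-3 + (-210)²)/3 - 2071252 = 22*(I*√210)*(-3 + 44100)/3 - 2071252 = (22/3)*(I*√210)*44097 - 2071252 = 323378*I*√210 - 2071252 = -2071252 + 323378*I*√210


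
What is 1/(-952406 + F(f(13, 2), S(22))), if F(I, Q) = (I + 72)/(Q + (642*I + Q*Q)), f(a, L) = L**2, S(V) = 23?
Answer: -780/742876661 ≈ -1.0500e-6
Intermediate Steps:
F(I, Q) = (72 + I)/(Q + Q**2 + 642*I) (F(I, Q) = (72 + I)/(Q + (642*I + Q**2)) = (72 + I)/(Q + (Q**2 + 642*I)) = (72 + I)/(Q + Q**2 + 642*I))
1/(-952406 + F(f(13, 2), S(22))) = 1/(-952406 + (72 + 2**2)/(23 + 23**2 + 642*2**2)) = 1/(-952406 + (72 + 4)/(23 + 529 + 642*4)) = 1/(-952406 + 76/(23 + 529 + 2568)) = 1/(-952406 + 76/3120) = 1/(-952406 + (1/3120)*76) = 1/(-952406 + 19/780) = 1/(-742876661/780) = -780/742876661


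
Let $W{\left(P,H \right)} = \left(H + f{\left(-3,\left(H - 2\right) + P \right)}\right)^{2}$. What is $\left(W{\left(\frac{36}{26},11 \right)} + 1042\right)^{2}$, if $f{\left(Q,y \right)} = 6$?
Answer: $1771561$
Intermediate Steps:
$W{\left(P,H \right)} = \left(6 + H\right)^{2}$ ($W{\left(P,H \right)} = \left(H + 6\right)^{2} = \left(6 + H\right)^{2}$)
$\left(W{\left(\frac{36}{26},11 \right)} + 1042\right)^{2} = \left(\left(6 + 11\right)^{2} + 1042\right)^{2} = \left(17^{2} + 1042\right)^{2} = \left(289 + 1042\right)^{2} = 1331^{2} = 1771561$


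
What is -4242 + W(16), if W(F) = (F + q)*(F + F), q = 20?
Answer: -3090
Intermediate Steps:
W(F) = 2*F*(20 + F) (W(F) = (F + 20)*(F + F) = (20 + F)*(2*F) = 2*F*(20 + F))
-4242 + W(16) = -4242 + 2*16*(20 + 16) = -4242 + 2*16*36 = -4242 + 1152 = -3090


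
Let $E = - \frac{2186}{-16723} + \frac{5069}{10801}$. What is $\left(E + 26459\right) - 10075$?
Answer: $\frac{422781485015}{25803589} \approx 16385.0$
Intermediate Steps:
$E = \frac{15482839}{25803589}$ ($E = \left(-2186\right) \left(- \frac{1}{16723}\right) + 5069 \cdot \frac{1}{10801} = \frac{2186}{16723} + \frac{5069}{10801} = \frac{15482839}{25803589} \approx 0.60003$)
$\left(E + 26459\right) - 10075 = \left(\frac{15482839}{25803589} + 26459\right) - 10075 = \frac{682752644190}{25803589} - 10075 = \frac{422781485015}{25803589}$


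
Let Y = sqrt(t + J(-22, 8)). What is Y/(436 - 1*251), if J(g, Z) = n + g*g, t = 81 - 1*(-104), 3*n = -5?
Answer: sqrt(6006)/555 ≈ 0.13964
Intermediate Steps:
n = -5/3 (n = (1/3)*(-5) = -5/3 ≈ -1.6667)
t = 185 (t = 81 + 104 = 185)
J(g, Z) = -5/3 + g**2 (J(g, Z) = -5/3 + g*g = -5/3 + g**2)
Y = sqrt(6006)/3 (Y = sqrt(185 + (-5/3 + (-22)**2)) = sqrt(185 + (-5/3 + 484)) = sqrt(185 + 1447/3) = sqrt(2002/3) = sqrt(6006)/3 ≈ 25.833)
Y/(436 - 1*251) = (sqrt(6006)/3)/(436 - 1*251) = (sqrt(6006)/3)/(436 - 251) = (sqrt(6006)/3)/185 = (sqrt(6006)/3)*(1/185) = sqrt(6006)/555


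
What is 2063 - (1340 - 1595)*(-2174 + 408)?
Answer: -448267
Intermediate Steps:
2063 - (1340 - 1595)*(-2174 + 408) = 2063 - (-255)*(-1766) = 2063 - 1*450330 = 2063 - 450330 = -448267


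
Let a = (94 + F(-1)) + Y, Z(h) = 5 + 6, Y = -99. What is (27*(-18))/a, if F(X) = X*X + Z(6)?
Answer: -486/7 ≈ -69.429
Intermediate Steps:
Z(h) = 11
F(X) = 11 + X² (F(X) = X*X + 11 = X² + 11 = 11 + X²)
a = 7 (a = (94 + (11 + (-1)²)) - 99 = (94 + (11 + 1)) - 99 = (94 + 12) - 99 = 106 - 99 = 7)
(27*(-18))/a = (27*(-18))/7 = -486*⅐ = -486/7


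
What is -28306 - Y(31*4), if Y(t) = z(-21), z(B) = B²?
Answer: -28747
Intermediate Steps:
Y(t) = 441 (Y(t) = (-21)² = 441)
-28306 - Y(31*4) = -28306 - 1*441 = -28306 - 441 = -28747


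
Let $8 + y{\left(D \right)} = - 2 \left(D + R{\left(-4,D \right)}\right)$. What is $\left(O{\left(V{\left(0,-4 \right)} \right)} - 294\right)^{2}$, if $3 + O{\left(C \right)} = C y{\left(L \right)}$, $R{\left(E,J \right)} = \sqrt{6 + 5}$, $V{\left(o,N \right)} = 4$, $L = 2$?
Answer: $119729 + 5520 \sqrt{11} \approx 1.3804 \cdot 10^{5}$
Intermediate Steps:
$R{\left(E,J \right)} = \sqrt{11}$
$y{\left(D \right)} = -8 - 2 D - 2 \sqrt{11}$ ($y{\left(D \right)} = -8 - 2 \left(D + \sqrt{11}\right) = -8 - \left(2 D + 2 \sqrt{11}\right) = -8 - 2 D - 2 \sqrt{11}$)
$O{\left(C \right)} = -3 + C \left(-12 - 2 \sqrt{11}\right)$ ($O{\left(C \right)} = -3 + C \left(-8 - 4 - 2 \sqrt{11}\right) = -3 + C \left(-12 - 2 \sqrt{11}\right)$)
$\left(O{\left(V{\left(0,-4 \right)} \right)} - 294\right)^{2} = \left(\left(-3 - 8 \left(6 + \sqrt{11}\right)\right) - 294\right)^{2} = \left(\left(-3 - \left(48 + 8 \sqrt{11}\right)\right) - 294\right)^{2} = \left(\left(-51 - 8 \sqrt{11}\right) - 294\right)^{2} = \left(-345 - 8 \sqrt{11}\right)^{2}$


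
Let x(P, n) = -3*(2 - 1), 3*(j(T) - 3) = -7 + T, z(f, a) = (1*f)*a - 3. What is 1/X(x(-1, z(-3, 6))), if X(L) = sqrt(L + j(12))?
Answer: sqrt(15)/5 ≈ 0.77460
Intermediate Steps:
z(f, a) = -3 + a*f (z(f, a) = f*a - 3 = a*f - 3 = -3 + a*f)
j(T) = 2/3 + T/3 (j(T) = 3 + (-7 + T)/3 = 3 + (-7/3 + T/3) = 2/3 + T/3)
x(P, n) = -3 (x(P, n) = -3*1 = -3)
X(L) = sqrt(14/3 + L) (X(L) = sqrt(L + (2/3 + (1/3)*12)) = sqrt(L + (2/3 + 4)) = sqrt(L + 14/3) = sqrt(14/3 + L))
1/X(x(-1, z(-3, 6))) = 1/(sqrt(42 + 9*(-3))/3) = 1/(sqrt(42 - 27)/3) = 1/(sqrt(15)/3) = sqrt(15)/5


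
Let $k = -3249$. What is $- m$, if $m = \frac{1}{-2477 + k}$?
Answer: $\frac{1}{5726} \approx 0.00017464$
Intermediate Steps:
$m = - \frac{1}{5726}$ ($m = \frac{1}{-2477 - 3249} = \frac{1}{-5726} = - \frac{1}{5726} \approx -0.00017464$)
$- m = \left(-1\right) \left(- \frac{1}{5726}\right) = \frac{1}{5726}$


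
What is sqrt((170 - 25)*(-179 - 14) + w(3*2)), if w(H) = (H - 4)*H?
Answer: I*sqrt(27973) ≈ 167.25*I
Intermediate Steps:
w(H) = H*(-4 + H) (w(H) = (-4 + H)*H = H*(-4 + H))
sqrt((170 - 25)*(-179 - 14) + w(3*2)) = sqrt((170 - 25)*(-179 - 14) + (3*2)*(-4 + 3*2)) = sqrt(145*(-193) + 6*(-4 + 6)) = sqrt(-27985 + 6*2) = sqrt(-27985 + 12) = sqrt(-27973) = I*sqrt(27973)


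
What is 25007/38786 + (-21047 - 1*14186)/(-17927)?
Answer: 1814847627/695316622 ≈ 2.6101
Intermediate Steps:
25007/38786 + (-21047 - 1*14186)/(-17927) = 25007*(1/38786) + (-21047 - 14186)*(-1/17927) = 25007/38786 - 35233*(-1/17927) = 25007/38786 + 35233/17927 = 1814847627/695316622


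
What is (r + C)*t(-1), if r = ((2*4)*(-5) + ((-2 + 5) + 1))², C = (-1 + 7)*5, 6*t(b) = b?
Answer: -221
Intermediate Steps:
t(b) = b/6
C = 30 (C = 6*5 = 30)
r = 1296 (r = (8*(-5) + (3 + 1))² = (-40 + 4)² = (-36)² = 1296)
(r + C)*t(-1) = (1296 + 30)*((⅙)*(-1)) = 1326*(-⅙) = -221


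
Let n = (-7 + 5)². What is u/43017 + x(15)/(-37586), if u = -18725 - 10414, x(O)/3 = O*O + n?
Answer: -374923711/538945654 ≈ -0.69566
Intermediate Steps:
n = 4 (n = (-2)² = 4)
x(O) = 12 + 3*O² (x(O) = 3*(O*O + 4) = 3*(O² + 4) = 3*(4 + O²) = 12 + 3*O²)
u = -29139
u/43017 + x(15)/(-37586) = -29139/43017 + (12 + 3*15²)/(-37586) = -29139*1/43017 + (12 + 3*225)*(-1/37586) = -9713/14339 + (12 + 675)*(-1/37586) = -9713/14339 + 687*(-1/37586) = -9713/14339 - 687/37586 = -374923711/538945654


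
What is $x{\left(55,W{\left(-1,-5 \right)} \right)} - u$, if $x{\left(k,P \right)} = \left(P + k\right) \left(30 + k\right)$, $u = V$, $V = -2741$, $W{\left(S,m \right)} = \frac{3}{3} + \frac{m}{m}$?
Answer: $7586$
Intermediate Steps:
$W{\left(S,m \right)} = 2$ ($W{\left(S,m \right)} = 3 \cdot \frac{1}{3} + 1 = 1 + 1 = 2$)
$u = -2741$
$x{\left(k,P \right)} = \left(30 + k\right) \left(P + k\right)$
$x{\left(55,W{\left(-1,-5 \right)} \right)} - u = \left(55^{2} + 30 \cdot 2 + 30 \cdot 55 + 2 \cdot 55\right) - -2741 = \left(3025 + 60 + 1650 + 110\right) + 2741 = 4845 + 2741 = 7586$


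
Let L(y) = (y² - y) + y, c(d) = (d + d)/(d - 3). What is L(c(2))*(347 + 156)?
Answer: 8048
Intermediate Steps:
c(d) = 2*d/(-3 + d) (c(d) = (2*d)/(-3 + d) = 2*d/(-3 + d))
L(y) = y²
L(c(2))*(347 + 156) = (2*2/(-3 + 2))²*(347 + 156) = (2*2/(-1))²*503 = (2*2*(-1))²*503 = (-4)²*503 = 16*503 = 8048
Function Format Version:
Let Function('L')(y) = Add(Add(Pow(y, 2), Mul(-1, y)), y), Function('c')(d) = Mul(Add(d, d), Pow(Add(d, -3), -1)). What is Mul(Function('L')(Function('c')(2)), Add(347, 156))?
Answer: 8048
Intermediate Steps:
Function('c')(d) = Mul(2, d, Pow(Add(-3, d), -1)) (Function('c')(d) = Mul(Mul(2, d), Pow(Add(-3, d), -1)) = Mul(2, d, Pow(Add(-3, d), -1)))
Function('L')(y) = Pow(y, 2)
Mul(Function('L')(Function('c')(2)), Add(347, 156)) = Mul(Pow(Mul(2, 2, Pow(Add(-3, 2), -1)), 2), Add(347, 156)) = Mul(Pow(Mul(2, 2, Pow(-1, -1)), 2), 503) = Mul(Pow(Mul(2, 2, -1), 2), 503) = Mul(Pow(-4, 2), 503) = Mul(16, 503) = 8048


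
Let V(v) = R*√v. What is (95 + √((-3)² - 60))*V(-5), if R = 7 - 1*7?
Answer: 0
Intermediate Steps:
R = 0 (R = 7 - 7 = 0)
V(v) = 0 (V(v) = 0*√v = 0)
(95 + √((-3)² - 60))*V(-5) = (95 + √((-3)² - 60))*0 = (95 + √(9 - 60))*0 = (95 + √(-51))*0 = (95 + I*√51)*0 = 0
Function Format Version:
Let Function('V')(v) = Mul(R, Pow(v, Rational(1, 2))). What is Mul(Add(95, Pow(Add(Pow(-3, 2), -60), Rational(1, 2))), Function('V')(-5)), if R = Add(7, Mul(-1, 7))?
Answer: 0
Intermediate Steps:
R = 0 (R = Add(7, -7) = 0)
Function('V')(v) = 0 (Function('V')(v) = Mul(0, Pow(v, Rational(1, 2))) = 0)
Mul(Add(95, Pow(Add(Pow(-3, 2), -60), Rational(1, 2))), Function('V')(-5)) = Mul(Add(95, Pow(Add(Pow(-3, 2), -60), Rational(1, 2))), 0) = Mul(Add(95, Pow(Add(9, -60), Rational(1, 2))), 0) = Mul(Add(95, Pow(-51, Rational(1, 2))), 0) = Mul(Add(95, Mul(I, Pow(51, Rational(1, 2)))), 0) = 0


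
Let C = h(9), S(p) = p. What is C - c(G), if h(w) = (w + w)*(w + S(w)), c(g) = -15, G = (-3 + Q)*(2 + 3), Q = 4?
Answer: 339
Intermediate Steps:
G = 5 (G = (-3 + 4)*(2 + 3) = 1*5 = 5)
h(w) = 4*w**2 (h(w) = (w + w)*(w + w) = (2*w)*(2*w) = 4*w**2)
C = 324 (C = 4*9**2 = 4*81 = 324)
C - c(G) = 324 - 1*(-15) = 324 + 15 = 339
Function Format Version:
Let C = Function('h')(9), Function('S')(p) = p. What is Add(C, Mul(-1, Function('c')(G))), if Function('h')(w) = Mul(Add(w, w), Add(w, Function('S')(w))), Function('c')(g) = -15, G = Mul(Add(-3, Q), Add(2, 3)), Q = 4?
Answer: 339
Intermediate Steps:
G = 5 (G = Mul(Add(-3, 4), Add(2, 3)) = Mul(1, 5) = 5)
Function('h')(w) = Mul(4, Pow(w, 2)) (Function('h')(w) = Mul(Add(w, w), Add(w, w)) = Mul(Mul(2, w), Mul(2, w)) = Mul(4, Pow(w, 2)))
C = 324 (C = Mul(4, Pow(9, 2)) = Mul(4, 81) = 324)
Add(C, Mul(-1, Function('c')(G))) = Add(324, Mul(-1, -15)) = Add(324, 15) = 339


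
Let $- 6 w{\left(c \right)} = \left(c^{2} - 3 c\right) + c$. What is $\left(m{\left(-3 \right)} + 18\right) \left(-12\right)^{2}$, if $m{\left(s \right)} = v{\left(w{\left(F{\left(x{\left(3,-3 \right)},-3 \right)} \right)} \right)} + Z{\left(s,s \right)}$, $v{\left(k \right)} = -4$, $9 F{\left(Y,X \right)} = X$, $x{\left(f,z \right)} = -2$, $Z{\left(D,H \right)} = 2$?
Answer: $2304$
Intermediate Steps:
$F{\left(Y,X \right)} = \frac{X}{9}$
$w{\left(c \right)} = - \frac{c^{2}}{6} + \frac{c}{3}$ ($w{\left(c \right)} = - \frac{\left(c^{2} - 3 c\right) + c}{6} = - \frac{c^{2} - 2 c}{6} = - \frac{c^{2}}{6} + \frac{c}{3}$)
$m{\left(s \right)} = -2$ ($m{\left(s \right)} = -4 + 2 = -2$)
$\left(m{\left(-3 \right)} + 18\right) \left(-12\right)^{2} = \left(-2 + 18\right) \left(-12\right)^{2} = 16 \cdot 144 = 2304$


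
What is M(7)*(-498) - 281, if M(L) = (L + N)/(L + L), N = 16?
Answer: -7694/7 ≈ -1099.1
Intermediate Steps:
M(L) = (16 + L)/(2*L) (M(L) = (L + 16)/(L + L) = (16 + L)/((2*L)) = (16 + L)*(1/(2*L)) = (16 + L)/(2*L))
M(7)*(-498) - 281 = ((½)*(16 + 7)/7)*(-498) - 281 = ((½)*(⅐)*23)*(-498) - 281 = (23/14)*(-498) - 281 = -5727/7 - 281 = -7694/7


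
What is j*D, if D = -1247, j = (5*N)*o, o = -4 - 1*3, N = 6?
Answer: 261870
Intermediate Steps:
o = -7 (o = -4 - 3 = -7)
j = -210 (j = (5*6)*(-7) = 30*(-7) = -210)
j*D = -210*(-1247) = 261870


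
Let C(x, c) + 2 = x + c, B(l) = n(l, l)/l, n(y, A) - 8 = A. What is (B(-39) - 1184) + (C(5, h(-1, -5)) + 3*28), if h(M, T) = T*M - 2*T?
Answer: -42167/39 ≈ -1081.2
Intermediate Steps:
n(y, A) = 8 + A
h(M, T) = -2*T + M*T (h(M, T) = M*T - 2*T = -2*T + M*T)
B(l) = (8 + l)/l
C(x, c) = -2 + c + x (C(x, c) = -2 + (x + c) = -2 + (c + x) = -2 + c + x)
(B(-39) - 1184) + (C(5, h(-1, -5)) + 3*28) = ((8 - 39)/(-39) - 1184) + ((-2 - 5*(-2 - 1) + 5) + 3*28) = (-1/39*(-31) - 1184) + ((-2 - 5*(-3) + 5) + 84) = (31/39 - 1184) + ((-2 + 15 + 5) + 84) = -46145/39 + (18 + 84) = -46145/39 + 102 = -42167/39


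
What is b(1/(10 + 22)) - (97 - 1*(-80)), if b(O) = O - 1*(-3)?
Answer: -5567/32 ≈ -173.97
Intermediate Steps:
b(O) = 3 + O (b(O) = O + 3 = 3 + O)
b(1/(10 + 22)) - (97 - 1*(-80)) = (3 + 1/(10 + 22)) - (97 - 1*(-80)) = (3 + 1/32) - (97 + 80) = (3 + 1/32) - 1*177 = 97/32 - 177 = -5567/32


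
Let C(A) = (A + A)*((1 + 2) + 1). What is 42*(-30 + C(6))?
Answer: 756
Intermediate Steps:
C(A) = 8*A (C(A) = (2*A)*(3 + 1) = (2*A)*4 = 8*A)
42*(-30 + C(6)) = 42*(-30 + 8*6) = 42*(-30 + 48) = 42*18 = 756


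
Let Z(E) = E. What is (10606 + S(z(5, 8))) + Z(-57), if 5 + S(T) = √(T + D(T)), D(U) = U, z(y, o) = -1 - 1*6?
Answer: 10544 + I*√14 ≈ 10544.0 + 3.7417*I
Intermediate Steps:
z(y, o) = -7 (z(y, o) = -1 - 6 = -7)
S(T) = -5 + √2*√T (S(T) = -5 + √(T + T) = -5 + √(2*T) = -5 + √2*√T)
(10606 + S(z(5, 8))) + Z(-57) = (10606 + (-5 + √2*√(-7))) - 57 = (10606 + (-5 + √2*(I*√7))) - 57 = (10606 + (-5 + I*√14)) - 57 = (10601 + I*√14) - 57 = 10544 + I*√14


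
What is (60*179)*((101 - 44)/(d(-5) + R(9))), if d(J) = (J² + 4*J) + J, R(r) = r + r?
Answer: 34010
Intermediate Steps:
R(r) = 2*r
d(J) = J² + 5*J
(60*179)*((101 - 44)/(d(-5) + R(9))) = (60*179)*((101 - 44)/(-5*(5 - 5) + 2*9)) = 10740*(57/(-5*0 + 18)) = 10740*(57/(0 + 18)) = 10740*(57/18) = 10740*(57*(1/18)) = 10740*(19/6) = 34010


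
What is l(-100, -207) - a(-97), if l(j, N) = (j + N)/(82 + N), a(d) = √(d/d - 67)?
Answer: 307/125 - I*√66 ≈ 2.456 - 8.124*I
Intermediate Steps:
a(d) = I*√66 (a(d) = √(1 - 67) = √(-66) = I*√66)
l(j, N) = (N + j)/(82 + N)
l(-100, -207) - a(-97) = (-207 - 100)/(82 - 207) - I*√66 = -307/(-125) - I*√66 = -1/125*(-307) - I*√66 = 307/125 - I*√66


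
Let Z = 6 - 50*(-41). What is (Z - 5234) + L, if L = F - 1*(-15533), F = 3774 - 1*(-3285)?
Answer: 19414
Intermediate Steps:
F = 7059 (F = 3774 + 3285 = 7059)
L = 22592 (L = 7059 - 1*(-15533) = 7059 + 15533 = 22592)
Z = 2056 (Z = 6 + 2050 = 2056)
(Z - 5234) + L = (2056 - 5234) + 22592 = -3178 + 22592 = 19414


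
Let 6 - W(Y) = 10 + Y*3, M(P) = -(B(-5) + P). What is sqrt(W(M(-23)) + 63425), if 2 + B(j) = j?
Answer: sqrt(63331) ≈ 251.66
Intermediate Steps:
B(j) = -2 + j
M(P) = 7 - P (M(P) = -((-2 - 5) + P) = -(-7 + P) = 7 - P)
W(Y) = -4 - 3*Y (W(Y) = 6 - (10 + Y*3) = 6 - (10 + 3*Y) = 6 + (-10 - 3*Y) = -4 - 3*Y)
sqrt(W(M(-23)) + 63425) = sqrt((-4 - 3*(7 - 1*(-23))) + 63425) = sqrt((-4 - 3*(7 + 23)) + 63425) = sqrt((-4 - 3*30) + 63425) = sqrt((-4 - 90) + 63425) = sqrt(-94 + 63425) = sqrt(63331)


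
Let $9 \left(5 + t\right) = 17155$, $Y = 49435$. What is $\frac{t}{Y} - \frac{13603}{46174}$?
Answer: $- \frac{1052428321}{4108701042} \approx -0.25615$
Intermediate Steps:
$t = \frac{17110}{9}$ ($t = -5 + \frac{1}{9} \cdot 17155 = -5 + \frac{17155}{9} = \frac{17110}{9} \approx 1901.1$)
$\frac{t}{Y} - \frac{13603}{46174} = \frac{17110}{9 \cdot 49435} - \frac{13603}{46174} = \frac{17110}{9} \cdot \frac{1}{49435} - \frac{13603}{46174} = \frac{3422}{88983} - \frac{13603}{46174} = - \frac{1052428321}{4108701042}$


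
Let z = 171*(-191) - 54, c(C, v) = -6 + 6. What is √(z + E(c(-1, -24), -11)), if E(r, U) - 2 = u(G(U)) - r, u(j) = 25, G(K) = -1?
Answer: 12*I*√227 ≈ 180.8*I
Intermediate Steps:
c(C, v) = 0
E(r, U) = 27 - r (E(r, U) = 2 + (25 - r) = 27 - r)
z = -32715 (z = -32661 - 54 = -32715)
√(z + E(c(-1, -24), -11)) = √(-32715 + (27 - 1*0)) = √(-32715 + (27 + 0)) = √(-32715 + 27) = √(-32688) = 12*I*√227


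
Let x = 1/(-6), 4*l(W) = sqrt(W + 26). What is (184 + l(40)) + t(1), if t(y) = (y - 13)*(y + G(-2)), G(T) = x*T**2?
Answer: 180 + sqrt(66)/4 ≈ 182.03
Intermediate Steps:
l(W) = sqrt(26 + W)/4 (l(W) = sqrt(W + 26)/4 = sqrt(26 + W)/4)
x = -1/6 ≈ -0.16667
G(T) = -T**2/6
t(y) = (-13 + y)*(-2/3 + y) (t(y) = (y - 13)*(y - 1/6*(-2)**2) = (-13 + y)*(y - 1/6*4) = (-13 + y)*(y - 2/3) = (-13 + y)*(-2/3 + y))
(184 + l(40)) + t(1) = (184 + sqrt(26 + 40)/4) + (26/3 + 1**2 - 41/3*1) = (184 + sqrt(66)/4) + (26/3 + 1 - 41/3) = (184 + sqrt(66)/4) - 4 = 180 + sqrt(66)/4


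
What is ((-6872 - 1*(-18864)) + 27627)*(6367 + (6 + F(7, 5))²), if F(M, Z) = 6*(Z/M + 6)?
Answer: 16519498621/49 ≈ 3.3713e+8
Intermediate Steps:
F(M, Z) = 36 + 6*Z/M (F(M, Z) = 6*(6 + Z/M) = 36 + 6*Z/M)
((-6872 - 1*(-18864)) + 27627)*(6367 + (6 + F(7, 5))²) = ((-6872 - 1*(-18864)) + 27627)*(6367 + (6 + (36 + 6*5/7))²) = ((-6872 + 18864) + 27627)*(6367 + (6 + (36 + 6*5*(⅐)))²) = (11992 + 27627)*(6367 + (6 + (36 + 30/7))²) = 39619*(6367 + (6 + 282/7)²) = 39619*(6367 + (324/7)²) = 39619*(6367 + 104976/49) = 39619*(416959/49) = 16519498621/49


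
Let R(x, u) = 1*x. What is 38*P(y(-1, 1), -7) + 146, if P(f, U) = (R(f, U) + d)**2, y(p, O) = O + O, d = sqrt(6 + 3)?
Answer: 1096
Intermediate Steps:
R(x, u) = x
d = 3 (d = sqrt(9) = 3)
y(p, O) = 2*O
P(f, U) = (3 + f)**2 (P(f, U) = (f + 3)**2 = (3 + f)**2)
38*P(y(-1, 1), -7) + 146 = 38*(3 + 2*1)**2 + 146 = 38*(3 + 2)**2 + 146 = 38*5**2 + 146 = 38*25 + 146 = 950 + 146 = 1096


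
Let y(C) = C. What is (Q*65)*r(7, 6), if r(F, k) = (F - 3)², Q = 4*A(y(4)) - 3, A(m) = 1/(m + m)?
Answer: -2600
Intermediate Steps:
A(m) = 1/(2*m)
Q = -5/2 (Q = 4*((½)/4) - 3 = 4*((½)*(¼)) - 3 = 4*(⅛) - 3 = ½ - 3 = -5/2 ≈ -2.5000)
r(F, k) = (-3 + F)²
(Q*65)*r(7, 6) = (-5/2*65)*(-3 + 7)² = -325/2*4² = -325/2*16 = -2600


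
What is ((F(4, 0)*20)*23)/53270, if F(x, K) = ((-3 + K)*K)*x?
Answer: 0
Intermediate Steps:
F(x, K) = K*x*(-3 + K) (F(x, K) = (K*(-3 + K))*x = K*x*(-3 + K))
((F(4, 0)*20)*23)/53270 = (((0*4*(-3 + 0))*20)*23)/53270 = (((0*4*(-3))*20)*23)*(1/53270) = ((0*20)*23)*(1/53270) = (0*23)*(1/53270) = 0*(1/53270) = 0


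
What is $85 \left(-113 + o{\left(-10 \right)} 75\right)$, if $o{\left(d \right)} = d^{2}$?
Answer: $627895$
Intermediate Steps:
$85 \left(-113 + o{\left(-10 \right)} 75\right) = 85 \left(-113 + \left(-10\right)^{2} \cdot 75\right) = 85 \left(-113 + 100 \cdot 75\right) = 85 \left(-113 + 7500\right) = 85 \cdot 7387 = 627895$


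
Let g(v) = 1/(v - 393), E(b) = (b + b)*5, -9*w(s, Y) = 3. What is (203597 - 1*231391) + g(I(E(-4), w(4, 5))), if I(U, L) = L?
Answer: -32796923/1180 ≈ -27794.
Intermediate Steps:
w(s, Y) = -⅓ (w(s, Y) = -⅑*3 = -⅓)
E(b) = 10*b (E(b) = (2*b)*5 = 10*b)
g(v) = 1/(-393 + v)
(203597 - 1*231391) + g(I(E(-4), w(4, 5))) = (203597 - 1*231391) + 1/(-393 - ⅓) = (203597 - 231391) + 1/(-1180/3) = -27794 - 3/1180 = -32796923/1180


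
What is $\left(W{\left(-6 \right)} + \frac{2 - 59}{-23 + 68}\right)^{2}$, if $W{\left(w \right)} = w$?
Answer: $\frac{11881}{225} \approx 52.804$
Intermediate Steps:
$\left(W{\left(-6 \right)} + \frac{2 - 59}{-23 + 68}\right)^{2} = \left(-6 + \frac{2 - 59}{-23 + 68}\right)^{2} = \left(-6 - \frac{57}{45}\right)^{2} = \left(-6 - \frac{19}{15}\right)^{2} = \left(- \frac{109}{15}\right)^{2} = \frac{11881}{225}$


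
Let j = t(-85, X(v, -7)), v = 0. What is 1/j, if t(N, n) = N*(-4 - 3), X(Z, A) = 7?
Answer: 1/595 ≈ 0.0016807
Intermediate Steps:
t(N, n) = -7*N (t(N, n) = N*(-7) = -7*N)
j = 595 (j = -7*(-85) = 595)
1/j = 1/595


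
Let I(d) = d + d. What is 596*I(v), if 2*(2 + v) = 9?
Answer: 2980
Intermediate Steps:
v = 5/2 (v = -2 + (½)*9 = -2 + 9/2 = 5/2 ≈ 2.5000)
I(d) = 2*d
596*I(v) = 596*(2*(5/2)) = 596*5 = 2980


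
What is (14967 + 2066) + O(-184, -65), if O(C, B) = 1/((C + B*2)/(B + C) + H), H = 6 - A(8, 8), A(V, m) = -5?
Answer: 52001998/3053 ≈ 17033.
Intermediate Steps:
H = 11 (H = 6 - 1*(-5) = 6 + 5 = 11)
O(C, B) = 1/(11 + (C + 2*B)/(B + C)) (O(C, B) = 1/((C + B*2)/(B + C) + 11) = 1/((C + 2*B)/(B + C) + 11) = 1/(11 + (C + 2*B)/(B + C)))
(14967 + 2066) + O(-184, -65) = (14967 + 2066) + (-65 - 184)/(12*(-184) + 13*(-65)) = 17033 - 249/(-2208 - 845) = 17033 - 249/(-3053) = 17033 - 1/3053*(-249) = 17033 + 249/3053 = 52001998/3053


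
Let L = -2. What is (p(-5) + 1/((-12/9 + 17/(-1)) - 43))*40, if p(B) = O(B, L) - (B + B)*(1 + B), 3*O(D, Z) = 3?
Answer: -35895/23 ≈ -1560.7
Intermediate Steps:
O(D, Z) = 1 (O(D, Z) = (1/3)*3 = 1)
p(B) = 1 - 2*B*(1 + B) (p(B) = 1 - (B + B)*(1 + B) = 1 - 2*B*(1 + B))
(p(-5) + 1/((-12/9 + 17/(-1)) - 43))*40 = ((1 - 2*(-5) - 2*(-5)**2) + 1/((-12/9 + 17/(-1)) - 43))*40 = ((1 + 10 - 2*25) + 1/((-12*1/9 + 17*(-1)) - 43))*40 = ((1 + 10 - 50) + 1/((-4/3 - 17) - 43))*40 = (-39 + 1/(-55/3 - 43))*40 = (-39 + 1/(-184/3))*40 = (-39 - 3/184)*40 = -7179/184*40 = -35895/23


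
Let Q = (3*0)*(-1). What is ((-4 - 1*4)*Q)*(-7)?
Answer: 0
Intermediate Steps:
Q = 0 (Q = 0*(-1) = 0)
((-4 - 1*4)*Q)*(-7) = ((-4 - 1*4)*0)*(-7) = ((-4 - 4)*0)*(-7) = -8*0*(-7) = 0*(-7) = 0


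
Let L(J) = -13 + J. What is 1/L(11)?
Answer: -½ ≈ -0.50000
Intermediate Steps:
1/L(11) = 1/(-13 + 11) = 1/(-2) = -½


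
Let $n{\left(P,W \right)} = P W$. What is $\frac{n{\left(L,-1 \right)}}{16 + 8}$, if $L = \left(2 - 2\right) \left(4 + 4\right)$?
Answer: $0$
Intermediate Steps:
$L = 0$ ($L = 0 \cdot 8 = 0$)
$\frac{n{\left(L,-1 \right)}}{16 + 8} = \frac{0 \left(-1\right)}{16 + 8} = \frac{0}{24} = 0 \cdot \frac{1}{24} = 0$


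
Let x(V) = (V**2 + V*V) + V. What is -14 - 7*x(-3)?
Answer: -119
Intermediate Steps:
x(V) = V + 2*V**2 (x(V) = (V**2 + V**2) + V = 2*V**2 + V = V + 2*V**2)
-14 - 7*x(-3) = -14 - (-21)*(1 + 2*(-3)) = -14 - (-21)*(1 - 6) = -14 - (-21)*(-5) = -14 - 7*15 = -14 - 105 = -119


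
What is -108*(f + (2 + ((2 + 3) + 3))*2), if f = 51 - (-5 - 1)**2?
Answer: -3780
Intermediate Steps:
f = 15 (f = 51 - 1*(-6)**2 = 51 - 1*36 = 51 - 36 = 15)
-108*(f + (2 + ((2 + 3) + 3))*2) = -108*(15 + (2 + ((2 + 3) + 3))*2) = -108*(15 + (2 + (5 + 3))*2) = -108*(15 + (2 + 8)*2) = -108*(15 + 10*2) = -108*(15 + 20) = -108*35 = -3780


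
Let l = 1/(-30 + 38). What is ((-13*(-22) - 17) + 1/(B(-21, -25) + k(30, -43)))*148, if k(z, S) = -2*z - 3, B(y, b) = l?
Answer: 20024252/503 ≈ 39810.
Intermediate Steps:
l = ⅛ (l = 1/8 = ⅛ ≈ 0.12500)
B(y, b) = ⅛
k(z, S) = -3 - 2*z
((-13*(-22) - 17) + 1/(B(-21, -25) + k(30, -43)))*148 = ((-13*(-22) - 17) + 1/(⅛ + (-3 - 2*30)))*148 = ((286 - 17) + 1/(⅛ + (-3 - 60)))*148 = (269 + 1/(⅛ - 63))*148 = (269 + 1/(-503/8))*148 = (269 - 8/503)*148 = (135299/503)*148 = 20024252/503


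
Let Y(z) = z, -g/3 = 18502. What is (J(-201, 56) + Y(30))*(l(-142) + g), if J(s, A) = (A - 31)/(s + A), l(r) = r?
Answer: -48135520/29 ≈ -1.6598e+6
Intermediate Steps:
g = -55506 (g = -3*18502 = -55506)
J(s, A) = (-31 + A)/(A + s)
(J(-201, 56) + Y(30))*(l(-142) + g) = ((-31 + 56)/(56 - 201) + 30)*(-142 - 55506) = (25/(-145) + 30)*(-55648) = (-1/145*25 + 30)*(-55648) = (-5/29 + 30)*(-55648) = (865/29)*(-55648) = -48135520/29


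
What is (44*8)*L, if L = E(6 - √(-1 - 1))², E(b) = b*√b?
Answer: 63360 - 37312*I*√2 ≈ 63360.0 - 52767.0*I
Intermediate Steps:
E(b) = b^(3/2)
L = (6 - I*√2)³ (L = ((6 - √(-1 - 1))^(3/2))² = ((6 - √(-2))^(3/2))² = ((6 - I*√2)^(3/2))² = (6 - I*√2)³ ≈ 180.0 - 149.91*I)
(44*8)*L = (44*8)*(6 - I*√2)³ = 352*(6 - I*√2)³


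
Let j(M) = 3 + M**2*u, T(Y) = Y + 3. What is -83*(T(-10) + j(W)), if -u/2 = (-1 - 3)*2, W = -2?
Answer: -4980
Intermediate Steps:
u = 16 (u = -2*(-1 - 3)*2 = -(-8)*2 = -2*(-8) = 16)
T(Y) = 3 + Y
j(M) = 3 + 16*M**2 (j(M) = 3 + M**2*16 = 3 + 16*M**2)
-83*(T(-10) + j(W)) = -83*((3 - 10) + (3 + 16*(-2)**2)) = -83*(-7 + (3 + 16*4)) = -83*(-7 + (3 + 64)) = -83*(-7 + 67) = -83*60 = -4980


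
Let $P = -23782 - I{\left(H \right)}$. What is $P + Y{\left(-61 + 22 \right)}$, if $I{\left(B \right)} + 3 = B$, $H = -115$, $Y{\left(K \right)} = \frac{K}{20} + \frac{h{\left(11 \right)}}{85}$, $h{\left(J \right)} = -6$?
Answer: $- \frac{8046447}{340} \approx -23666.0$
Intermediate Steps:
$Y{\left(K \right)} = - \frac{6}{85} + \frac{K}{20}$ ($Y{\left(K \right)} = \frac{K}{20} - \frac{6}{85} = - \frac{6}{85} + \frac{K}{20}$)
$I{\left(B \right)} = -3 + B$
$P = -23664$ ($P = -23782 - \left(-3 - 115\right) = -23782 - -118 = -23782 + 118 = -23664$)
$P + Y{\left(-61 + 22 \right)} = -23664 + \left(- \frac{6}{85} + \frac{-61 + 22}{20}\right) = -23664 + \left(- \frac{6}{85} + \frac{1}{20} \left(-39\right)\right) = -23664 - \frac{687}{340} = - \frac{8046447}{340}$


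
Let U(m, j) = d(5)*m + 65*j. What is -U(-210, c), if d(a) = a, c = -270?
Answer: 18600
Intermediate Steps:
U(m, j) = 5*m + 65*j
-U(-210, c) = -(5*(-210) + 65*(-270)) = -(-1050 - 17550) = -1*(-18600) = 18600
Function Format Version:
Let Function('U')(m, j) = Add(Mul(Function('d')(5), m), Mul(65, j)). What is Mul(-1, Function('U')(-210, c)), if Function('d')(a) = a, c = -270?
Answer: 18600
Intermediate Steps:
Function('U')(m, j) = Add(Mul(5, m), Mul(65, j))
Mul(-1, Function('U')(-210, c)) = Mul(-1, Add(Mul(5, -210), Mul(65, -270))) = Mul(-1, Add(-1050, -17550)) = Mul(-1, -18600) = 18600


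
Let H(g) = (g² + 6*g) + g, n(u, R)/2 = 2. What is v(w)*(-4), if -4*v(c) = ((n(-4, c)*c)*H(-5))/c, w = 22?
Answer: -40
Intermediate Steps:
n(u, R) = 4 (n(u, R) = 2*2 = 4)
H(g) = g² + 7*g
v(c) = 10 (v(c) = -(4*c)*(-5*(7 - 5))/(4*c) = -(4*c)*(-5*2)/(4*c) = -(4*c)*(-10)/(4*c) = -(-40*c)/(4*c) = -¼*(-40) = 10)
v(w)*(-4) = 10*(-4) = -40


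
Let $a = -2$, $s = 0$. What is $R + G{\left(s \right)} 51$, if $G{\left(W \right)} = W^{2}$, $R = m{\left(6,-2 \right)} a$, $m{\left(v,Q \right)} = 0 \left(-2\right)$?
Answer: $0$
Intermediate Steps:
$m{\left(v,Q \right)} = 0$
$R = 0$ ($R = 0 \left(-2\right) = 0$)
$R + G{\left(s \right)} 51 = 0 + 0^{2} \cdot 51 = 0 + 0 \cdot 51 = 0 + 0 = 0$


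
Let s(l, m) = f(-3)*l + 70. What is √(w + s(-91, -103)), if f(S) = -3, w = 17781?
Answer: 2*√4531 ≈ 134.63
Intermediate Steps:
s(l, m) = 70 - 3*l (s(l, m) = -3*l + 70 = 70 - 3*l)
√(w + s(-91, -103)) = √(17781 + (70 - 3*(-91))) = √(17781 + (70 + 273)) = √(17781 + 343) = √18124 = 2*√4531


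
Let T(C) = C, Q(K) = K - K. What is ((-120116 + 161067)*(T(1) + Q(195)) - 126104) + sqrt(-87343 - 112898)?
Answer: -85153 + 3*I*sqrt(22249) ≈ -85153.0 + 447.48*I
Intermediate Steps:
Q(K) = 0
((-120116 + 161067)*(T(1) + Q(195)) - 126104) + sqrt(-87343 - 112898) = ((-120116 + 161067)*(1 + 0) - 126104) + sqrt(-87343 - 112898) = (40951*1 - 126104) + sqrt(-200241) = (40951 - 126104) + 3*I*sqrt(22249) = -85153 + 3*I*sqrt(22249)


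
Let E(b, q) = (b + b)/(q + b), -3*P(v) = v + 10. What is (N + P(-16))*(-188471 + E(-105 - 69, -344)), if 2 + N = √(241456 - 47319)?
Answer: -48813815*√194137/259 ≈ -8.3042e+7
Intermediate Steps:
P(v) = -10/3 - v/3 (P(v) = -(v + 10)/3 = -(10 + v)/3 = -10/3 - v/3)
N = -2 + √194137 (N = -2 + √(241456 - 47319) = -2 + √194137 ≈ 438.61)
E(b, q) = 2*b/(b + q) (E(b, q) = (2*b)/(b + q) = 2*b/(b + q))
(N + P(-16))*(-188471 + E(-105 - 69, -344)) = ((-2 + √194137) + (-10/3 - ⅓*(-16)))*(-188471 + 2*(-105 - 69)/((-105 - 69) - 344)) = ((-2 + √194137) + (-10/3 + 16/3))*(-188471 + 2*(-174)/(-174 - 344)) = ((-2 + √194137) + 2)*(-188471 + 2*(-174)/(-518)) = √194137*(-188471 + 2*(-174)*(-1/518)) = √194137*(-188471 + 174/259) = √194137*(-48813815/259) = -48813815*√194137/259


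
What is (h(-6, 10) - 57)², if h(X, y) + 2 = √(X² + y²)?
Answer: 3617 - 236*√34 ≈ 2240.9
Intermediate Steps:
h(X, y) = -2 + √(X² + y²)
(h(-6, 10) - 57)² = ((-2 + √((-6)² + 10²)) - 57)² = ((-2 + √(36 + 100)) - 57)² = ((-2 + √136) - 57)² = ((-2 + 2*√34) - 57)² = (-59 + 2*√34)²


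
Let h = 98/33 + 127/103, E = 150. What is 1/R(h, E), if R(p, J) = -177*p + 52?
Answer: -1133/783899 ≈ -0.0014453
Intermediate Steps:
h = 14285/3399 (h = 98*(1/33) + 127*(1/103) = 98/33 + 127/103 = 14285/3399 ≈ 4.2027)
R(p, J) = 52 - 177*p
1/R(h, E) = 1/(52 - 177*14285/3399) = 1/(52 - 842815/1133) = 1/(-783899/1133) = -1133/783899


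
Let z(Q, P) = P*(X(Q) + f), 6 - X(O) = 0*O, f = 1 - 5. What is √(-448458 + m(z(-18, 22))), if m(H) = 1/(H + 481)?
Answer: I*√4944249429/105 ≈ 669.67*I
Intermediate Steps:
f = -4
X(O) = 6 (X(O) = 6 - 0*O = 6 - 1*0 = 6 + 0 = 6)
z(Q, P) = 2*P (z(Q, P) = P*(6 - 4) = P*2 = 2*P)
m(H) = 1/(481 + H)
√(-448458 + m(z(-18, 22))) = √(-448458 + 1/(481 + 2*22)) = √(-448458 + 1/(481 + 44)) = √(-448458 + 1/525) = √(-235440449/525) = I*√4944249429/105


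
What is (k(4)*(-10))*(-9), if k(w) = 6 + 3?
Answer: 810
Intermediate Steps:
k(w) = 9
(k(4)*(-10))*(-9) = (9*(-10))*(-9) = -90*(-9) = 810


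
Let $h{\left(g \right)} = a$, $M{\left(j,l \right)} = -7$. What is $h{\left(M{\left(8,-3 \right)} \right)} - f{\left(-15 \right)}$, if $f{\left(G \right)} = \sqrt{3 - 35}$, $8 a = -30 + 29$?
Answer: $- \frac{1}{8} - 4 i \sqrt{2} \approx -0.125 - 5.6569 i$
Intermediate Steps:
$a = - \frac{1}{8}$ ($a = \frac{-30 + 29}{8} = \frac{1}{8} \left(-1\right) = - \frac{1}{8} \approx -0.125$)
$f{\left(G \right)} = 4 i \sqrt{2}$ ($f{\left(G \right)} = \sqrt{-32} = 4 i \sqrt{2}$)
$h{\left(g \right)} = - \frac{1}{8}$
$h{\left(M{\left(8,-3 \right)} \right)} - f{\left(-15 \right)} = - \frac{1}{8} - 4 i \sqrt{2}$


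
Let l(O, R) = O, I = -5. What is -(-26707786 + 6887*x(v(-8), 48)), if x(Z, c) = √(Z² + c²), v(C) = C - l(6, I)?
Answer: 26363436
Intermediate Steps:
v(C) = -6 + C (v(C) = C - 1*6 = C - 6 = -6 + C)
-(-26707786 + 6887*x(v(-8), 48)) = -(-26707786 + 6887*√((-6 - 8)² + 48²)) = -(-26707786 + 6887*√((-14)² + 2304)) = -(-26707786 + 6887*√(196 + 2304)) = -6887/(1/(√2500 - 3878)) = -6887/(1/(50 - 3878)) = -6887/(1/(-3828)) = -6887/(-1/3828) = -6887*(-3828) = 26363436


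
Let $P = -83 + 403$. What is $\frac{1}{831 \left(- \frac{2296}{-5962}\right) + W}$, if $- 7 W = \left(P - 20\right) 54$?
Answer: $- \frac{20867}{41614284} \approx -0.00050144$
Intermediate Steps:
$P = 320$
$W = - \frac{16200}{7}$ ($W = - \frac{\left(320 - 20\right) 54}{7} = - \frac{300 \cdot 54}{7} = \left(- \frac{1}{7}\right) 16200 = - \frac{16200}{7} \approx -2314.3$)
$\frac{1}{831 \left(- \frac{2296}{-5962}\right) + W} = \frac{1}{831 \left(- \frac{2296}{-5962}\right) - \frac{16200}{7}} = \frac{1}{831 \left(\left(-2296\right) \left(- \frac{1}{5962}\right)\right) - \frac{16200}{7}} = \frac{1}{831 \cdot \frac{1148}{2981} - \frac{16200}{7}} = \frac{1}{\frac{953988}{2981} - \frac{16200}{7}} = \frac{1}{- \frac{41614284}{20867}} = - \frac{20867}{41614284}$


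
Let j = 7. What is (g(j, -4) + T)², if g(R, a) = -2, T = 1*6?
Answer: 16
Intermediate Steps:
T = 6
(g(j, -4) + T)² = (-2 + 6)² = 4² = 16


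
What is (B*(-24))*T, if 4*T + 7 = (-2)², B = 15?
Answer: 270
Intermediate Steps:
T = -¾ (T = -7/4 + (¼)*(-2)² = -7/4 + (¼)*4 = -7/4 + 1 = -¾ ≈ -0.75000)
(B*(-24))*T = (15*(-24))*(-¾) = -360*(-¾) = 270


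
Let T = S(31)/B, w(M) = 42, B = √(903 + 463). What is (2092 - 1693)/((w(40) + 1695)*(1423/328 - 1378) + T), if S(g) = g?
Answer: -69955337880632232/418338210794322437755 - 665353248*√1366/418338210794322437755 ≈ -0.00016722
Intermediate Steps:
B = √1366 ≈ 36.959
T = 31*√1366/1366 (T = 31/(√1366) = 31*(√1366/1366) = 31*√1366/1366 ≈ 0.83876)
(2092 - 1693)/((w(40) + 1695)*(1423/328 - 1378) + T) = (2092 - 1693)/((42 + 1695)*(1423/328 - 1378) + 31*√1366/1366) = 399/(1737*(1423*(1/328) - 1378) + 31*√1366/1366) = 399/(1737*(1423/328 - 1378) + 31*√1366/1366) = 399/(1737*(-450561/328) + 31*√1366/1366) = 399/(-782624457/328 + 31*√1366/1366)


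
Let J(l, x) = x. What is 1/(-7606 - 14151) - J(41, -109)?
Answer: 2371512/21757 ≈ 109.00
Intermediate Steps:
1/(-7606 - 14151) - J(41, -109) = 1/(-7606 - 14151) - 1*(-109) = 1/(-21757) + 109 = -1/21757 + 109 = 2371512/21757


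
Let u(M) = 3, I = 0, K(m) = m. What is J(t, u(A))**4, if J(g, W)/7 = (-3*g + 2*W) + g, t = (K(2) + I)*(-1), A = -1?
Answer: 24010000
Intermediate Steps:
t = -2 (t = (2 + 0)*(-1) = 2*(-1) = -2)
J(g, W) = -14*g + 14*W (J(g, W) = 7*((-3*g + 2*W) + g) = 7*(-2*g + 2*W) = -14*g + 14*W)
J(t, u(A))**4 = (-14*(-2) + 14*3)**4 = (28 + 42)**4 = 70**4 = 24010000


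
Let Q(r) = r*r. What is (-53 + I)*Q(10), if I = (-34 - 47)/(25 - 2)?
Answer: -130000/23 ≈ -5652.2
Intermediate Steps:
I = -81/23 ≈ -3.5217
Q(r) = r²
(-53 + I)*Q(10) = (-53 - 81/23)*10² = -1300/23*100 = -130000/23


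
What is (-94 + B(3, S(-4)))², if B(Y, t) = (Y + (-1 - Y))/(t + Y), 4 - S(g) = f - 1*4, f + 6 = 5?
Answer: 1274641/144 ≈ 8851.7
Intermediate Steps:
f = -1 (f = -6 + 5 = -1)
S(g) = 9 (S(g) = 4 - (-1 - 1*4) = 4 - (-1 - 4) = 4 - 1*(-5) = 4 + 5 = 9)
B(Y, t) = -1/(Y + t)
(-94 + B(3, S(-4)))² = (-94 - 1/(3 + 9))² = (-94 - 1/12)² = (-1129/12)² = 1274641/144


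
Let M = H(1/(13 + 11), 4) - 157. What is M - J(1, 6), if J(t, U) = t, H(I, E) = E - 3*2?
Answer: -160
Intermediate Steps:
H(I, E) = -6 + E (H(I, E) = E - 6 = -6 + E)
M = -159 (M = (-6 + 4) - 157 = -2 - 157 = -159)
M - J(1, 6) = -159 - 1*1 = -159 - 1 = -160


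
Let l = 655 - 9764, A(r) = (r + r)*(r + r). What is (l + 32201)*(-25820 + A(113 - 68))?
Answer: -409190240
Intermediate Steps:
A(r) = 4*r² (A(r) = (2*r)*(2*r) = 4*r²)
l = -9109
(l + 32201)*(-25820 + A(113 - 68)) = (-9109 + 32201)*(-25820 + 4*(113 - 68)²) = 23092*(-25820 + 4*45²) = 23092*(-25820 + 4*2025) = 23092*(-25820 + 8100) = 23092*(-17720) = -409190240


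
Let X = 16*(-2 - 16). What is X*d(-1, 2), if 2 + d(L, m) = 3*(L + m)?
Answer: -288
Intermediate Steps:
X = -288 (X = 16*(-18) = -288)
d(L, m) = -2 + 3*L + 3*m (d(L, m) = -2 + 3*(L + m) = -2 + (3*L + 3*m) = -2 + 3*L + 3*m)
X*d(-1, 2) = -288*(-2 + 3*(-1) + 3*2) = -288*(-2 - 3 + 6) = -288*1 = -288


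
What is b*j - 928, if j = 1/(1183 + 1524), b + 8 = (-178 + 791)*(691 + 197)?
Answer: -1967760/2707 ≈ -726.92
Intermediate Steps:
b = 544336 (b = -8 + (-178 + 791)*(691 + 197) = -8 + 613*888 = -8 + 544344 = 544336)
j = 1/2707 ≈ 0.00036941
b*j - 928 = 544336*(1/2707) - 928 = 544336/2707 - 928 = -1967760/2707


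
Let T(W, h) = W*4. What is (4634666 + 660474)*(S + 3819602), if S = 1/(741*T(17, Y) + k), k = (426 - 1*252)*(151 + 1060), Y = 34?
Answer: 2640436708820235850/130551 ≈ 2.0225e+13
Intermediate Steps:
T(W, h) = 4*W
k = 210714 (k = (426 - 252)*1211 = 174*1211 = 210714)
S = 1/261102 (S = 1/(741*(4*17) + 210714) = 1/(741*68 + 210714) = 1/(50388 + 210714) = 1/261102 ≈ 3.8299e-6)
(4634666 + 660474)*(S + 3819602) = (4634666 + 660474)*(1/261102 + 3819602) = 5295140*(997305721405/261102) = 2640436708820235850/130551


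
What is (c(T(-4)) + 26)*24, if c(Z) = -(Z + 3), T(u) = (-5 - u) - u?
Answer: 480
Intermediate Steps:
T(u) = -5 - 2*u
c(Z) = -3 - Z (c(Z) = -(3 + Z) = -3 - Z)
(c(T(-4)) + 26)*24 = ((-3 - (-5 - 2*(-4))) + 26)*24 = ((-3 - (-5 + 8)) + 26)*24 = ((-3 - 1*3) + 26)*24 = ((-3 - 3) + 26)*24 = (-6 + 26)*24 = 20*24 = 480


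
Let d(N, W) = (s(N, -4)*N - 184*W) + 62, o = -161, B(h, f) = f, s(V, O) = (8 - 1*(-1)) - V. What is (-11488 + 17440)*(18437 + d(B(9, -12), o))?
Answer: 284928192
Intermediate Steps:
s(V, O) = 9 - V (s(V, O) = (8 + 1) - V = 9 - V)
d(N, W) = 62 - 184*W + N*(9 - N) (d(N, W) = ((9 - N)*N - 184*W) + 62 = (N*(9 - N) - 184*W) + 62 = (-184*W + N*(9 - N)) + 62 = 62 - 184*W + N*(9 - N))
(-11488 + 17440)*(18437 + d(B(9, -12), o)) = (-11488 + 17440)*(18437 + (62 - 184*(-161) - 1*(-12)*(-9 - 12))) = 5952*(18437 + (62 + 29624 - 1*(-12)*(-21))) = 5952*(18437 + (62 + 29624 - 252)) = 5952*(18437 + 29434) = 5952*47871 = 284928192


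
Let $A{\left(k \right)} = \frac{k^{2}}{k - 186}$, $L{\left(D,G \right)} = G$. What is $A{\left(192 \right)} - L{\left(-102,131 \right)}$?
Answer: $6013$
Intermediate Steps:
$A{\left(k \right)} = \frac{k^{2}}{-186 + k}$
$A{\left(192 \right)} - L{\left(-102,131 \right)} = \frac{192^{2}}{-186 + 192} - 131 = \frac{36864}{6} - 131 = 36864 \cdot \frac{1}{6} - 131 = 6144 - 131 = 6013$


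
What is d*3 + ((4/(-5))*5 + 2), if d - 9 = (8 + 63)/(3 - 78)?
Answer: 554/25 ≈ 22.160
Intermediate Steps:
d = 604/75 (d = 9 + (8 + 63)/(3 - 78) = 9 + 71/(-75) = 9 + 71*(-1/75) = 9 - 71/75 = 604/75 ≈ 8.0533)
d*3 + ((4/(-5))*5 + 2) = (604/75)*3 + ((4/(-5))*5 + 2) = 604/25 + ((4*(-⅕))*5 + 2) = 604/25 + (-⅘*5 + 2) = 604/25 + (-4 + 2) = 604/25 - 2 = 554/25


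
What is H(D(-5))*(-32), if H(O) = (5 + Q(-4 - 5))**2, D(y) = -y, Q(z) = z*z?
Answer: -236672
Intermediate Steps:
Q(z) = z**2
H(O) = 7396 (H(O) = (5 + (-4 - 5)**2)**2 = (5 + (-9)**2)**2 = (5 + 81)**2 = 86**2 = 7396)
H(D(-5))*(-32) = 7396*(-32) = -236672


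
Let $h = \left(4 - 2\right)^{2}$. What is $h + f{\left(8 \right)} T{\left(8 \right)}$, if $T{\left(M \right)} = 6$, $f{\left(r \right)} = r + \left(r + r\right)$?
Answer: $148$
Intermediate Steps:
$f{\left(r \right)} = 3 r$ ($f{\left(r \right)} = r + 2 r = 3 r$)
$h = 4$ ($h = 2^{2} = 4$)
$h + f{\left(8 \right)} T{\left(8 \right)} = 4 + 3 \cdot 8 \cdot 6 = 4 + 24 \cdot 6 = 4 + 144 = 148$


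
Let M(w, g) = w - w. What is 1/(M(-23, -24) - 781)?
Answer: -1/781 ≈ -0.0012804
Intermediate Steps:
M(w, g) = 0
1/(M(-23, -24) - 781) = 1/(0 - 781) = 1/(-781) = -1/781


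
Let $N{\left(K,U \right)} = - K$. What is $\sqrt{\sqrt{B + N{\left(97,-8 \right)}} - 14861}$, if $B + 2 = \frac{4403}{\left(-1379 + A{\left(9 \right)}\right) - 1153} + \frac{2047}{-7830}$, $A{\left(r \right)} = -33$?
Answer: $\frac{\sqrt{-4060633014900 + 16530 i \sqrt{27591319490}}}{16530} \approx 0.041215 + 121.91 i$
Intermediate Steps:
$B = - \frac{197269}{49590}$ ($B = -2 + \left(\frac{4403}{\left(-1379 - 33\right) - 1153} + \frac{2047}{-7830}\right) = -2 + \left(\frac{4403}{-1412 - 1153} + 2047 \left(- \frac{1}{7830}\right)\right) = -2 + \left(\frac{4403}{-2565} - \frac{2047}{7830}\right) = -2 + \left(4403 \left(- \frac{1}{2565}\right) - \frac{2047}{7830}\right) = -2 - \frac{98089}{49590} = - \frac{197269}{49590} \approx -3.978$)
$\sqrt{\sqrt{B + N{\left(97,-8 \right)}} - 14861} = \sqrt{\sqrt{- \frac{197269}{49590} - 97} - 14861} = \sqrt{\sqrt{- \frac{5007499}{49590}} - 14861} = \sqrt{\frac{i \sqrt{27591319490}}{16530} - 14861} = \sqrt{-14861 + \frac{i \sqrt{27591319490}}{16530}}$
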